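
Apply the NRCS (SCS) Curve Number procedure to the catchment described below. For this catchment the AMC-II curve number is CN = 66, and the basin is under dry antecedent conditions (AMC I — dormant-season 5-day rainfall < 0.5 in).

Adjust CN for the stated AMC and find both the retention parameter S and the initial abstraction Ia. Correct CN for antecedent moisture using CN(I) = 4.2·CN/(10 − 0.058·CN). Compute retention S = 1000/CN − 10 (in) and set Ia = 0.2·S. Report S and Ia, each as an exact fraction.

S = 8500/693 in ≈ 12.266 in; Ia = 1700/693 in ≈ 2.453 in

CN(I) from CN(II)=66: (4.2·66)/(10 − 0.058·66) = 69300/1543 ≈ 44.913
Retention S: 1000/CN − 10 with CN=44.913 → S = 8500/693 ≈ 12.266 in
Initial abstraction Ia = S/5 = (8500/693)/5 = 1700/693 ≈ 2.453 in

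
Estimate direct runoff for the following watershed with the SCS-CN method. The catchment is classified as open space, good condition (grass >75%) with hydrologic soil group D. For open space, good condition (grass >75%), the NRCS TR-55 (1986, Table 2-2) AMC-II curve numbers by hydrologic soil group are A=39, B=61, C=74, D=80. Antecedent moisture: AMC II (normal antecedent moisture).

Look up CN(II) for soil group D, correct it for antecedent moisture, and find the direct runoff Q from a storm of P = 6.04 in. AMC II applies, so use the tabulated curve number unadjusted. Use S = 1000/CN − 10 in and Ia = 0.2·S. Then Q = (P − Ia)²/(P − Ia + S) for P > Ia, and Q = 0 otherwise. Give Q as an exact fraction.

Q = 76729/20100 in ≈ 3.817 in

NRCS table: open space, good condition (grass >75%), soil group D → CN(II) = 80
CN(II) = 80; AMC II needs no correction.
Max retention: S = 1000/80 − 10 = 5/2 in (≈ 2.500 in)
Ia = 0.2·(5/2) = 1/2 in ≈ 0.500 in
Excess rainfall: 6.040 − 0.500 = 5.540 in; P > Ia so Q > 0
Q: (277/50)² ÷ (201/25) = 76729/20100 in (≈ 3.817 in)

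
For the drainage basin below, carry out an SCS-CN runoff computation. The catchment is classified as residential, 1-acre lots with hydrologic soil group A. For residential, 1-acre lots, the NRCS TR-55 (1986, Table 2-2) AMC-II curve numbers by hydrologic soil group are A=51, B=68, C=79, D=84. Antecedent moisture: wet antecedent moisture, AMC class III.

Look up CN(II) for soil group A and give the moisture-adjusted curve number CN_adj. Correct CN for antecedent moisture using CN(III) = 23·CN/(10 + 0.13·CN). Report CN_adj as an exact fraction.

CN_adj = 117300/1663 ≈ 70.535

NRCS table: residential, 1-acre lots, soil group A → CN(II) = 51
Adjust CN=51 to AMC III: 23·51/(10 + 0.13·51) → 1173 ÷ (1663/100) = 117300/1663 ≈ 70.535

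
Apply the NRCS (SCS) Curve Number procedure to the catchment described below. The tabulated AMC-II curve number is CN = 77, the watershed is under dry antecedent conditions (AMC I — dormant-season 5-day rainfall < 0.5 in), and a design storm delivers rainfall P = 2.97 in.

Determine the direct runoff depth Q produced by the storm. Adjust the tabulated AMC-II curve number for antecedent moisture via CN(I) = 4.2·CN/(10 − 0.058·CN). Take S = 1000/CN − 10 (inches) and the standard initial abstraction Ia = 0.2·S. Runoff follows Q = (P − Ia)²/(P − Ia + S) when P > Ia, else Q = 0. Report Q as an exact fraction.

Q = 62624562001/226420263300 in ≈ 0.277 in

CN(I) from CN(II)=77: (4.2·77)/(10 − 0.058·77) = 161700/2767 ≈ 58.439
S = 1000/(161700/2767) − 10 = 11500/1617 in ≈ 7.112 in
Ia = 0.2·(11500/1617) = 2300/1617 in ≈ 1.422 in
Since P=2.970 > Ia=1.422: effective rainfall P−Ia = 250249/161700 in
Q: (250249/161700)² ÷ (1400249/161700) = 62624562001/226420263300 in (≈ 0.277 in)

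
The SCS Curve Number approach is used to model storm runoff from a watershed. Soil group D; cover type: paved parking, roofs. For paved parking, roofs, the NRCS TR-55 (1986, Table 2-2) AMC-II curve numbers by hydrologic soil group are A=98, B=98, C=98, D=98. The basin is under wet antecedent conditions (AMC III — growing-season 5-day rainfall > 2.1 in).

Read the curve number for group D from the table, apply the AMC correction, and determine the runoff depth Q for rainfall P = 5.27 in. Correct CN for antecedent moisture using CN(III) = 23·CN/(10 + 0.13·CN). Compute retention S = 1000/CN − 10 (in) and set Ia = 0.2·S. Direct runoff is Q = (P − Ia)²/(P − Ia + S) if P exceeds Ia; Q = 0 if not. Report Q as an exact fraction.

Q = 350379941041/67837398300 in ≈ 5.165 in

NRCS table: paved parking, roofs, soil group D → CN(II) = 98
CN(III) from CN(II)=98: (23·98)/(10 + 0.13·98) = 112700/1137 ≈ 99.120
S = 1000/(112700/1137) − 10 = 100/1127 in ≈ 0.089 in
Initial abstraction Ia = S/5 = (100/1127)/5 = 20/1127 ≈ 0.018 in
Excess rainfall: 5.270 − 0.018 = 5.252 in; P > Ia so Q > 0
Q: (591929/112700)² ÷ (601929/112700) = 350379941041/67837398300 in (≈ 5.165 in)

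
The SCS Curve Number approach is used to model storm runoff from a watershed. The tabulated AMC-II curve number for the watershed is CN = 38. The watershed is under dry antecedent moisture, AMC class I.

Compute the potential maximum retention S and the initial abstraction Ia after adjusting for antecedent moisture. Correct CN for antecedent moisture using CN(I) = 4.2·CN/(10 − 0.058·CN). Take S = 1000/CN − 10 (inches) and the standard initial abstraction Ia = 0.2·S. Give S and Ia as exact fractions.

Dry (AMC I): CN(I) = 4.2·38/(10 − 0.058·38) = (798/5)/(1949/250) = 39900/1949 ≈ 20.472
Retention S: 1000/CN − 10 with CN=20.472 → S = 15500/399 ≈ 38.847 in
Ia = 0.2S: 0.2·38.847 = 7.769 in (exactly 3100/399)

S = 15500/399 in ≈ 38.847 in; Ia = 3100/399 in ≈ 7.769 in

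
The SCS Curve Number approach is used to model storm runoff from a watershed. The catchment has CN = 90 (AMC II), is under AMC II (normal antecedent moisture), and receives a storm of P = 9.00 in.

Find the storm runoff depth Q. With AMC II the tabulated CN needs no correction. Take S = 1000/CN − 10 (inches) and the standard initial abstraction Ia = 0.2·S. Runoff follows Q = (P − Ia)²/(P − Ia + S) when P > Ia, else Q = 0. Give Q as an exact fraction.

CN(II) = 90; AMC II needs no correction.
Retention S: 1000/CN − 10 with CN=90.000 → S = 10/9 ≈ 1.111 in
Ia = 0.2·(10/9) = 2/9 in ≈ 0.222 in
Excess rainfall: 9.000 − 0.222 = 8.778 in; P > Ia so Q > 0
Q = (79/9)²/((79/9) + 10/9) = (6241/81)/(89/9) = 6241/801 in ≈ 7.792 in

Q = 6241/801 in ≈ 7.792 in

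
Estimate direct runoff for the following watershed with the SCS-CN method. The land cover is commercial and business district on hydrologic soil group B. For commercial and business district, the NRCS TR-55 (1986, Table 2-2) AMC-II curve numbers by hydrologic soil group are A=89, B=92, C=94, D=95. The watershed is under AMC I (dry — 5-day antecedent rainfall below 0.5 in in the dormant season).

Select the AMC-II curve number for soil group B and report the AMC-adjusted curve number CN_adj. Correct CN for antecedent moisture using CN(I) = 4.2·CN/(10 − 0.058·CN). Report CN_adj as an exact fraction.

CN_adj = 48300/583 ≈ 82.847

NRCS table: commercial and business district, soil group B → CN(II) = 92
Dry (AMC I): CN(I) = 4.2·92/(10 − 0.058·92) = (1932/5)/(583/125) = 48300/583 ≈ 82.847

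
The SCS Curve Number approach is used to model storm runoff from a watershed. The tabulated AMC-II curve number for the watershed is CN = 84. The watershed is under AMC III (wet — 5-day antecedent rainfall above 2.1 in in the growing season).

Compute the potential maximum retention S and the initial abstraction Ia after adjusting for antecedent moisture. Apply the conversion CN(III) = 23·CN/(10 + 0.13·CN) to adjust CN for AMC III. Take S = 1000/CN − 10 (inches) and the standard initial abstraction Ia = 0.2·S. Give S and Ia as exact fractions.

S = 400/483 in ≈ 0.828 in; Ia = 80/483 in ≈ 0.166 in

Wet (AMC III): CN(III) = 23·84/(10 + 0.13·84) = 1932/(523/25) = 48300/523 ≈ 92.352
Max retention: S = 1000/(48300/523) − 10 = 400/483 in (≈ 0.828 in)
Ia = 0.2S: 0.2·0.828 = 0.166 in (exactly 80/483)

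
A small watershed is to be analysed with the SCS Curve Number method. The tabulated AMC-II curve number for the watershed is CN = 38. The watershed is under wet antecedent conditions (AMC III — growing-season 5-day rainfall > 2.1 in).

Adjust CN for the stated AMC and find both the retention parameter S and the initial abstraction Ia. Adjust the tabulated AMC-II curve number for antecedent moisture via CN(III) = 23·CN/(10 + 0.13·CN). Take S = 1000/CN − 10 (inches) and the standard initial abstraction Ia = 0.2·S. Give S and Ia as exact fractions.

S = 3100/437 in ≈ 7.094 in; Ia = 620/437 in ≈ 1.419 in

Wet (AMC III): CN(III) = 23·38/(10 + 0.13·38) = 874/(747/50) = 43700/747 ≈ 58.501
S = 1000/(43700/747) − 10 = 3100/437 in ≈ 7.094 in
Initial abstraction Ia = S/5 = (3100/437)/5 = 620/437 ≈ 1.419 in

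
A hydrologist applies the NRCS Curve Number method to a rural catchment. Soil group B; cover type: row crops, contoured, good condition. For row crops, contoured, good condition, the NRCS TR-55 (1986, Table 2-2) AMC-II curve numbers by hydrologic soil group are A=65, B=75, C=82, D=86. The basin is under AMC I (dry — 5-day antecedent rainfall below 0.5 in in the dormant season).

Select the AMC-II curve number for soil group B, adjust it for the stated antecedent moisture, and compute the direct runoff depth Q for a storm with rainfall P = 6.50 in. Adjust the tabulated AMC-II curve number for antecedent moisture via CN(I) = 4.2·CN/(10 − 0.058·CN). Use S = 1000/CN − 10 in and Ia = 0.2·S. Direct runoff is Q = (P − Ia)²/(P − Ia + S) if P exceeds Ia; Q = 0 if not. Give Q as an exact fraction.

NRCS table: row crops, contoured, good condition, soil group B → CN(II) = 75
Adjust CN=75 to AMC I: 4.2·75/(10 − 0.058·75) → 315 ÷ (113/20) = 6300/113 ≈ 55.752
S = 1000/(6300/113) − 10 = 500/63 in ≈ 7.937 in
Initial abstraction Ia = S/5 = (500/63)/5 = 100/63 ≈ 1.587 in
Since P=6.500 > Ia=1.587: effective rainfall P−Ia = 619/126 in
Runoff Q = (P−Ia)²/(P−Ia+S) = (4.913)²/(4.913+7.937) = 383161/203994 ≈ 1.878 in

Q = 383161/203994 in ≈ 1.878 in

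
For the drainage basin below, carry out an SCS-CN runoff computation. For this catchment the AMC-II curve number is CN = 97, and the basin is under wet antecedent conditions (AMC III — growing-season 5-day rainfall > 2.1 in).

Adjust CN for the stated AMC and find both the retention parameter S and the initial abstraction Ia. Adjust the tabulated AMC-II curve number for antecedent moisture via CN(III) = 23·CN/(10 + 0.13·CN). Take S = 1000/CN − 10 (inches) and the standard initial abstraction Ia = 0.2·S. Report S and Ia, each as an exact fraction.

S = 300/2231 in ≈ 0.134 in; Ia = 60/2231 in ≈ 0.027 in

CN(III) from CN(II)=97: (23·97)/(10 + 0.13·97) = 223100/2261 ≈ 98.673
S = 1000/(223100/2261) − 10 = 300/2231 in ≈ 0.134 in
Initial abstraction Ia = S/5 = (300/2231)/5 = 60/2231 ≈ 0.027 in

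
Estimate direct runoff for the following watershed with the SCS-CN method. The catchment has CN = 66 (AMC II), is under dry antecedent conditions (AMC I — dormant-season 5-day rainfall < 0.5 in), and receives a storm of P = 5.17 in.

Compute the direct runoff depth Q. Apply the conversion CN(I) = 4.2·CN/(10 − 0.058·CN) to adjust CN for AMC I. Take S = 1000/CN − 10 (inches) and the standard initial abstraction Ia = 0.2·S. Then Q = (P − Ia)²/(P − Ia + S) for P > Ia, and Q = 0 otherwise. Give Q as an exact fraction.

CN(I) from CN(II)=66: (4.2·66)/(10 − 0.058·66) = 69300/1543 ≈ 44.913
Retention S: 1000/CN − 10 with CN=44.913 → S = 8500/693 ≈ 12.266 in
Ia = 0.2S: 0.2·12.266 = 2.453 in (exactly 1700/693)
P − Ia = 5.170 − 2.453 = 188281/69300 ≈ 2.717 in (> 0, runoff occurs)
Q = (188281/69300)²/((188281/69300) + 8500/693) = (35449734961/4802490000)/(1038281/69300) = 35449734961/71952873300 in ≈ 0.493 in

Q = 35449734961/71952873300 in ≈ 0.493 in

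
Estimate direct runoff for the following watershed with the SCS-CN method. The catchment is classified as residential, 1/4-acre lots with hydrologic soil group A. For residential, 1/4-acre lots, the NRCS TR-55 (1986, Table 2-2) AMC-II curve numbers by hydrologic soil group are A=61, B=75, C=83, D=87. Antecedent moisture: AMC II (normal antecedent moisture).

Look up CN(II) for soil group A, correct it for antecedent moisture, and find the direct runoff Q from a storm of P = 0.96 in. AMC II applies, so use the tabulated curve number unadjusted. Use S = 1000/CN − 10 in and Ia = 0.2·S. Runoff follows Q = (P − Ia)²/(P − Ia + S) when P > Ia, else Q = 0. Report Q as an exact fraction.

Q = 0 in ≈ 0.000 in

NRCS table: residential, 1/4-acre lots, soil group A → CN(II) = 61
AMC II — tabulated CN = 61 applies directly.
S = 1000/61 − 10 = 390/61 in ≈ 6.393 in
Initial abstraction Ia = S/5 = (390/61)/5 = 78/61 ≈ 1.279 in
P = 0.960 ≤ Ia = 1.279 in: entire storm abstracted, Q = 0.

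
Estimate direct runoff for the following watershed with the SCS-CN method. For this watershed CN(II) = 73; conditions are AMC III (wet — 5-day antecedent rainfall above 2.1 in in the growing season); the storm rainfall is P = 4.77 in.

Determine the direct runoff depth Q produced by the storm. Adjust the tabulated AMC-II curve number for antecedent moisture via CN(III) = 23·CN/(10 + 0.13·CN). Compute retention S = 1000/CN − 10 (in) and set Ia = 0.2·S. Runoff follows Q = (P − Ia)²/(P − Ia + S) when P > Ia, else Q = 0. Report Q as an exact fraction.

Adjust CN=73 to AMC III: 23·73/(10 + 0.13·73) → 1679 ÷ (1949/100) = 167900/1949 ≈ 86.147
Retention S: 1000/CN − 10 with CN=86.147 → S = 2700/1679 ≈ 1.608 in
Ia = 0.2S: 0.2·1.608 = 0.322 in (exactly 540/1679)
Since P=4.770 > Ia=0.322: effective rainfall P−Ia = 746883/167900 in
Q: (746883/167900)² ÷ (1016883/167900) = 61981579521/18970517300 in (≈ 3.267 in)

Q = 61981579521/18970517300 in ≈ 3.267 in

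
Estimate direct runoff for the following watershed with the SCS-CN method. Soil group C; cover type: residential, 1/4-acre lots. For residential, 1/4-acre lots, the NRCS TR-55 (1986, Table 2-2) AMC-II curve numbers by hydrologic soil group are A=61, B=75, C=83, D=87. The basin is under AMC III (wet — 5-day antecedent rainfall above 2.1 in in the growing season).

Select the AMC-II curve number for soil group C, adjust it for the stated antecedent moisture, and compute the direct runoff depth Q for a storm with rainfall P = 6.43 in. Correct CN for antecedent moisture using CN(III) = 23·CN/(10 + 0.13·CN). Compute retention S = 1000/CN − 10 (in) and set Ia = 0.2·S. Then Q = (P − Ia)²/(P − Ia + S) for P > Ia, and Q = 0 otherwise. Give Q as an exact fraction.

Q = 1424411219169/260289668300 in ≈ 5.472 in

NRCS table: residential, 1/4-acre lots, soil group C → CN(II) = 83
CN(III) from CN(II)=83: (23·83)/(10 + 0.13·83) = 190900/2079 ≈ 91.823
Max retention: S = 1000/(190900/2079) − 10 = 1700/1909 in (≈ 0.891 in)
Initial abstraction Ia = S/5 = (1700/1909)/5 = 340/1909 ≈ 0.178 in
P − Ia = 6.430 − 0.178 = 1193487/190900 ≈ 6.252 in (> 0, runoff occurs)
Runoff Q = (P−Ia)²/(P−Ia+S) = (6.252)²/(6.252+0.891) = 1424411219169/260289668300 ≈ 5.472 in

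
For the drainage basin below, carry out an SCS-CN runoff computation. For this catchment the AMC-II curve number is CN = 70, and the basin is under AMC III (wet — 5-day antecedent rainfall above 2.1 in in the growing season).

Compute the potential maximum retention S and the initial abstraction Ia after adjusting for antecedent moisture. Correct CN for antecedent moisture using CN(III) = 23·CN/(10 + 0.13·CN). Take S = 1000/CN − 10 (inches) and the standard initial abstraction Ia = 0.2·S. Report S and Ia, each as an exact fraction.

Wet (AMC III): CN(III) = 23·70/(10 + 0.13·70) = 1610/(191/10) = 16100/191 ≈ 84.293
Retention S: 1000/CN − 10 with CN=84.293 → S = 300/161 ≈ 1.863 in
Ia = 0.2S: 0.2·1.863 = 0.373 in (exactly 60/161)

S = 300/161 in ≈ 1.863 in; Ia = 60/161 in ≈ 0.373 in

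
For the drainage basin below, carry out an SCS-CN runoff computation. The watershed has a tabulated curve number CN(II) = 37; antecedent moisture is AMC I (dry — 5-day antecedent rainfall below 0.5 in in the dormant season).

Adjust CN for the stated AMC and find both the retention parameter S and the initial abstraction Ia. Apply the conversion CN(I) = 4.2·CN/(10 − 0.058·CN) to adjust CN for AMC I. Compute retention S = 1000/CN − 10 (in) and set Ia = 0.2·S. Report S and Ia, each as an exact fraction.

CN(I) from CN(II)=37: (4.2·37)/(10 − 0.058·37) = 3700/187 ≈ 19.786
S = 1000/(3700/187) − 10 = 1500/37 in ≈ 40.541 in
Initial abstraction Ia = S/5 = (1500/37)/5 = 300/37 ≈ 8.108 in

S = 1500/37 in ≈ 40.541 in; Ia = 300/37 in ≈ 8.108 in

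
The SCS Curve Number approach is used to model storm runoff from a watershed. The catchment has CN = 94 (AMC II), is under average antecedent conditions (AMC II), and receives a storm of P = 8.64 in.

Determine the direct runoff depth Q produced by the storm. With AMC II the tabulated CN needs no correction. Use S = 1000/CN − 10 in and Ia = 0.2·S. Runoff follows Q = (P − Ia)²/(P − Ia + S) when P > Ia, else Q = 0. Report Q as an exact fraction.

Q = 8336667/1052800 in ≈ 7.919 in

CN(II) = 94; AMC II needs no correction.
Retention S: 1000/CN − 10 with CN=94.000 → S = 30/47 ≈ 0.638 in
Ia = 0.2S: 0.2·0.638 = 0.128 in (exactly 6/47)
Excess rainfall: 8.640 − 0.128 = 8.512 in; P > Ia so Q > 0
Runoff Q = (P−Ia)²/(P−Ia+S) = (8.512)²/(8.512+0.638) = 8336667/1052800 ≈ 7.919 in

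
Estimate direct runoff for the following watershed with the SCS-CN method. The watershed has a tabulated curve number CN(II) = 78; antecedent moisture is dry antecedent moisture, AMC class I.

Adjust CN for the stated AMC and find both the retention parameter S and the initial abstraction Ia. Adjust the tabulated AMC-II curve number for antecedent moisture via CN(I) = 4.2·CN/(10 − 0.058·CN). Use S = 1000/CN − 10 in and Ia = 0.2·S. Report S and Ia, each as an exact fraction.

S = 5500/819 in ≈ 6.716 in; Ia = 1100/819 in ≈ 1.343 in

Adjust CN=78 to AMC I: 4.2·78/(10 − 0.058·78) → (1638/5) ÷ (1369/250) = 81900/1369 ≈ 59.825
Retention S: 1000/CN − 10 with CN=59.825 → S = 5500/819 ≈ 6.716 in
Initial abstraction Ia = S/5 = (5500/819)/5 = 1100/819 ≈ 1.343 in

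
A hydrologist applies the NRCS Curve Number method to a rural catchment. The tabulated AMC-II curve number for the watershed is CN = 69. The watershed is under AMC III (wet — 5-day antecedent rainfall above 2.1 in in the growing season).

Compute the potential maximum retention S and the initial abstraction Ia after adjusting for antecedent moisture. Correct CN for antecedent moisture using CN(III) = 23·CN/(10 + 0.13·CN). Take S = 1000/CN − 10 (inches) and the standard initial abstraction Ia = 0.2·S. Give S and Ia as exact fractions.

Adjust CN=69 to AMC III: 23·69/(10 + 0.13·69) → 1587 ÷ (1897/100) = 158700/1897 ≈ 83.658
Retention S: 1000/CN − 10 with CN=83.658 → S = 3100/1587 ≈ 1.953 in
Ia = 0.2S: 0.2·1.953 = 0.391 in (exactly 620/1587)

S = 3100/1587 in ≈ 1.953 in; Ia = 620/1587 in ≈ 0.391 in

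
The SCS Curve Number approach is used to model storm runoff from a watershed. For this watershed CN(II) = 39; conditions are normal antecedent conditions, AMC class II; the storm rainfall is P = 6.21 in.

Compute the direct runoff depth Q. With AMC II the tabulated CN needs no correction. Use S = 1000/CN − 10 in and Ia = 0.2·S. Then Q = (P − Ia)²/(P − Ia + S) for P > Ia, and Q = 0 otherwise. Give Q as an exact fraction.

AMC II — tabulated CN = 39 applies directly.
S = 1000/39 − 10 = 610/39 in ≈ 15.641 in
Ia = 0.2S: 0.2·15.641 = 3.128 in (exactly 122/39)
Since P=6.210 > Ia=3.128: effective rainfall P−Ia = 12019/3900 in
Runoff Q = (P−Ia)²/(P−Ia+S) = (3.082)²/(3.082+15.641) = 144456361/284774100 ≈ 0.507 in

Q = 144456361/284774100 in ≈ 0.507 in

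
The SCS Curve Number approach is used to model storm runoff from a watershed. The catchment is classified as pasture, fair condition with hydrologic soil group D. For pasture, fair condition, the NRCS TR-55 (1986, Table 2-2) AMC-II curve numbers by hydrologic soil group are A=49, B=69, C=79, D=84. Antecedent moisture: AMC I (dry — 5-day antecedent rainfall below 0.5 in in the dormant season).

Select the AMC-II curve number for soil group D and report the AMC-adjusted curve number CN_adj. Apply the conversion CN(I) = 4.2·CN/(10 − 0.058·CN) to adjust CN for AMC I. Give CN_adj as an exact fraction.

CN_adj = 44100/641 ≈ 68.799

NRCS table: pasture, fair condition, soil group D → CN(II) = 84
CN(I) from CN(II)=84: (4.2·84)/(10 − 0.058·84) = 44100/641 ≈ 68.799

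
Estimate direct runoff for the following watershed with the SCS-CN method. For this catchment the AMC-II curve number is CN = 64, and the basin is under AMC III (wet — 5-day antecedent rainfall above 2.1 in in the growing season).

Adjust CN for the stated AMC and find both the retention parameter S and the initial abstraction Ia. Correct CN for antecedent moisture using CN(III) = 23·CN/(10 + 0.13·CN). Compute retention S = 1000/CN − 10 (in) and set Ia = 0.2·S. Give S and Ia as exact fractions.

Adjust CN=64 to AMC III: 23·64/(10 + 0.13·64) → 1472 ÷ (458/25) = 18400/229 ≈ 80.349
S = 1000/(18400/229) − 10 = 225/92 in ≈ 2.446 in
Ia = 0.2S: 0.2·2.446 = 0.489 in (exactly 45/92)

S = 225/92 in ≈ 2.446 in; Ia = 45/92 in ≈ 0.489 in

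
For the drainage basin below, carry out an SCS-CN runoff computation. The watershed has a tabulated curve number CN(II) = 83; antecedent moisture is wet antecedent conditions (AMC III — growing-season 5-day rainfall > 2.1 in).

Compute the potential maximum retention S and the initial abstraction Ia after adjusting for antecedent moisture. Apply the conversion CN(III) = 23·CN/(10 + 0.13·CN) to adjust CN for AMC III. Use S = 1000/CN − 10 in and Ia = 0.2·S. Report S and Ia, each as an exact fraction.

Wet (AMC III): CN(III) = 23·83/(10 + 0.13·83) = 1909/(2079/100) = 190900/2079 ≈ 91.823
Retention S: 1000/CN − 10 with CN=91.823 → S = 1700/1909 ≈ 0.891 in
Initial abstraction Ia = S/5 = (1700/1909)/5 = 340/1909 ≈ 0.178 in

S = 1700/1909 in ≈ 0.891 in; Ia = 340/1909 in ≈ 0.178 in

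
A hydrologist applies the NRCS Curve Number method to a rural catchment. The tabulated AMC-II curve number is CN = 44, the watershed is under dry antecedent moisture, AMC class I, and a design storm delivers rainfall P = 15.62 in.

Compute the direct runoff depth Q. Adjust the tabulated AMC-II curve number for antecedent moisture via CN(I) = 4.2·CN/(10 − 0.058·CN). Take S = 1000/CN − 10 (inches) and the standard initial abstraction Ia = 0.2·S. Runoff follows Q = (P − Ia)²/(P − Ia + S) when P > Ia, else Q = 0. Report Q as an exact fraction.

Q = 248787529/108525450 in ≈ 2.292 in

CN(I) from CN(II)=44: (4.2·44)/(10 − 0.058·44) = 3300/133 ≈ 24.812
Max retention: S = 1000/(3300/133) − 10 = 1000/33 in (≈ 30.303 in)
Initial abstraction Ia = S/5 = (1000/33)/5 = 200/33 ≈ 6.061 in
P − Ia = 15.620 − 6.061 = 15773/1650 ≈ 9.559 in (> 0, runoff occurs)
Runoff Q = (P−Ia)²/(P−Ia+S) = (9.559)²/(9.559+30.303) = 248787529/108525450 ≈ 2.292 in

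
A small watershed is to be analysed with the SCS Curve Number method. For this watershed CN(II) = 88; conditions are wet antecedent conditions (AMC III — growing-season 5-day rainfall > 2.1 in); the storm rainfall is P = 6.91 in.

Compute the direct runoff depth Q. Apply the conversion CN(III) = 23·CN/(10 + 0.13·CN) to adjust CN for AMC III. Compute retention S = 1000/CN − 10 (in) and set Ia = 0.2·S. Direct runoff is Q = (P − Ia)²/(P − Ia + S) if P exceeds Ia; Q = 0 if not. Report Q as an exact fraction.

CN(III) from CN(II)=88: (23·88)/(10 + 0.13·88) = 6325/67 ≈ 94.403
S = 1000/(6325/67) − 10 = 150/253 in ≈ 0.593 in
Ia = 0.2S: 0.2·0.593 = 0.119 in (exactly 30/253)
Excess rainfall: 6.910 − 0.119 = 6.791 in; P > Ia so Q > 0
Runoff Q = (P−Ia)²/(P−Ia+S) = (6.791)²/(6.791+0.593) = 29523143329/4726621900 ≈ 6.246 in

Q = 29523143329/4726621900 in ≈ 6.246 in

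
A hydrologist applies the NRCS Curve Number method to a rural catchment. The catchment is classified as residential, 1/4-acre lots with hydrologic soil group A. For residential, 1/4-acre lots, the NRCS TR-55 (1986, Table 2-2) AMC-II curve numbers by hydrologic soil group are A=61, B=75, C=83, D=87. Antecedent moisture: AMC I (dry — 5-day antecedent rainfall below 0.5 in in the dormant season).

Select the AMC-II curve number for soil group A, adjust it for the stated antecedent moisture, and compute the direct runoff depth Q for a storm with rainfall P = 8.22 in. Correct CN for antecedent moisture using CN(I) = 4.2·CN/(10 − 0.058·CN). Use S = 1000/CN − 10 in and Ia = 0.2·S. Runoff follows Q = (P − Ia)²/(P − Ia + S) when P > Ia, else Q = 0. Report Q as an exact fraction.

NRCS table: residential, 1/4-acre lots, soil group A → CN(II) = 61
Adjust CN=61 to AMC I: 4.2·61/(10 − 0.058·61) → (1281/5) ÷ (3231/500) = 42700/1077 ≈ 39.647
Retention S: 1000/CN − 10 with CN=39.647 → S = 6500/427 ≈ 15.222 in
Initial abstraction Ia = S/5 = (6500/427)/5 = 1300/427 ≈ 3.044 in
P − Ia = 8.220 − 3.044 = 110497/21350 ≈ 5.176 in (> 0, runoff occurs)
Q = (110497/21350)²/((110497/21350) + 6500/427) = (12209587009/455822500)/(435497/21350) = 12209587009/9297860950 in ≈ 1.313 in

Q = 12209587009/9297860950 in ≈ 1.313 in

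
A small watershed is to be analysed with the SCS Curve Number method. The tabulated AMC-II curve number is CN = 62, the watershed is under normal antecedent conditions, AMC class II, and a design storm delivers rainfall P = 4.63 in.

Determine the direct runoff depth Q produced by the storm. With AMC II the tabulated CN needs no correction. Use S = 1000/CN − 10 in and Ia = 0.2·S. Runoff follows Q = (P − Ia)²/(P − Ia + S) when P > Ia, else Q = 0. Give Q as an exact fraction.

Q = 111365809/91614300 in ≈ 1.216 in

AMC II — tabulated CN = 62 applies directly.
Retention S: 1000/CN − 10 with CN=62.000 → S = 190/31 ≈ 6.129 in
Initial abstraction Ia = S/5 = (190/31)/5 = 38/31 ≈ 1.226 in
P − Ia = 4.630 − 1.226 = 10553/3100 ≈ 3.404 in (> 0, runoff occurs)
Q: (10553/3100)² ÷ (29553/3100) = 111365809/91614300 in (≈ 1.216 in)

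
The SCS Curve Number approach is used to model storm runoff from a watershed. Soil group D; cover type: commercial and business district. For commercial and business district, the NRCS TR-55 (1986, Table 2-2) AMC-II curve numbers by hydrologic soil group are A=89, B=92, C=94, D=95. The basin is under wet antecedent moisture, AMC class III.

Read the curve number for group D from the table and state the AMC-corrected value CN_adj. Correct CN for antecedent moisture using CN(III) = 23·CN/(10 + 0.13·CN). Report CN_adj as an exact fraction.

CN_adj = 43700/447 ≈ 97.763

NRCS table: commercial and business district, soil group D → CN(II) = 95
Adjust CN=95 to AMC III: 23·95/(10 + 0.13·95) → 2185 ÷ (447/20) = 43700/447 ≈ 97.763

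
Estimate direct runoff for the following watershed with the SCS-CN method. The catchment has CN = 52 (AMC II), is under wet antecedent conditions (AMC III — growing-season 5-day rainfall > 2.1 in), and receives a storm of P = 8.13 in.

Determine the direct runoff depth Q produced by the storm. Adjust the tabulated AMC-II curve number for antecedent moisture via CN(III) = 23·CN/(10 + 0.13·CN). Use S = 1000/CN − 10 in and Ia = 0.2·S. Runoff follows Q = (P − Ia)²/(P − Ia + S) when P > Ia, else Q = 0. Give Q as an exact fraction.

CN(III) from CN(II)=52: (23·52)/(10 + 0.13·52) = 29900/419 ≈ 71.360
S = 1000/(29900/419) − 10 = 1200/299 in ≈ 4.013 in
Ia = 0.2S: 0.2·4.013 = 0.803 in (exactly 240/299)
P − Ia = 8.130 − 0.803 = 219087/29900 ≈ 7.327 in (> 0, runoff occurs)
Runoff Q = (P−Ia)²/(P−Ia+S) = (7.327)²/(7.327+4.013) = 15999704523/3379567100 ≈ 4.734 in

Q = 15999704523/3379567100 in ≈ 4.734 in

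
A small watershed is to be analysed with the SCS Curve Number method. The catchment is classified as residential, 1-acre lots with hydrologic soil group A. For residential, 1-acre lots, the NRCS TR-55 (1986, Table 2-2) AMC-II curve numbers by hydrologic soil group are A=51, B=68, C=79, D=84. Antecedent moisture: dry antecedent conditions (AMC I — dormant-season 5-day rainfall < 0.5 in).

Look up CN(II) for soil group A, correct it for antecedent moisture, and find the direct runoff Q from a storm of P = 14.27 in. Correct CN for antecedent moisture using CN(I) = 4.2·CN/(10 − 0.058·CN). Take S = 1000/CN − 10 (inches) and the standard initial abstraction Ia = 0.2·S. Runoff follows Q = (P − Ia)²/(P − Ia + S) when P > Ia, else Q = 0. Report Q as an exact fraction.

NRCS table: residential, 1-acre lots, soil group A → CN(II) = 51
Adjust CN=51 to AMC I: 4.2·51/(10 − 0.058·51) → (1071/5) ÷ (3521/500) = 15300/503 ≈ 30.417
S = 1000/(15300/503) − 10 = 3500/153 in ≈ 22.876 in
Ia = 0.2·(3500/153) = 700/153 in ≈ 4.575 in
Since P=14.270 > Ia=4.575: effective rainfall P−Ia = 148331/15300 in
Q: (148331/15300)² ÷ (498331/15300) = 22002085561/7624464300 in (≈ 2.886 in)

Q = 22002085561/7624464300 in ≈ 2.886 in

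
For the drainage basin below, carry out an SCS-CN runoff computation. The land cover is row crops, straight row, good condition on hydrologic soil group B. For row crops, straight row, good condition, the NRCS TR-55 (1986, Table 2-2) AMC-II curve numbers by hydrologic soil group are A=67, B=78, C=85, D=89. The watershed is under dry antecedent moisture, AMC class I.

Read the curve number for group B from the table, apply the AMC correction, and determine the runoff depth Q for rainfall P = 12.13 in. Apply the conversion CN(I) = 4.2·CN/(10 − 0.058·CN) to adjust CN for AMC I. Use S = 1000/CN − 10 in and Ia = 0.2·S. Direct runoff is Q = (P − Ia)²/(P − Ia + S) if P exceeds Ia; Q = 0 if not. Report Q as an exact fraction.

Q = 780478601809/117399309300 in ≈ 6.648 in

NRCS table: row crops, straight row, good condition, soil group B → CN(II) = 78
CN(I) from CN(II)=78: (4.2·78)/(10 − 0.058·78) = 81900/1369 ≈ 59.825
Retention S: 1000/CN − 10 with CN=59.825 → S = 5500/819 ≈ 6.716 in
Initial abstraction Ia = S/5 = (5500/819)/5 = 1100/819 ≈ 1.343 in
Excess rainfall: 12.130 − 1.343 = 10.787 in; P > Ia so Q > 0
Q: (883447/81900)² ÷ (1433447/81900) = 780478601809/117399309300 in (≈ 6.648 in)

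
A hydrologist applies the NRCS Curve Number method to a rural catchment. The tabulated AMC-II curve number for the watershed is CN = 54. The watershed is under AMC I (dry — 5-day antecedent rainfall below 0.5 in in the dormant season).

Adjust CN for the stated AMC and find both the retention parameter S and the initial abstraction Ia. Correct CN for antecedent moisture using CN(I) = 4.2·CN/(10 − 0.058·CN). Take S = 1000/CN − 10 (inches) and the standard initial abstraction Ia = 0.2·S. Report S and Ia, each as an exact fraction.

S = 11500/567 in ≈ 20.282 in; Ia = 2300/567 in ≈ 4.056 in

Adjust CN=54 to AMC I: 4.2·54/(10 − 0.058·54) → (1134/5) ÷ (1717/250) = 56700/1717 ≈ 33.023
Retention S: 1000/CN − 10 with CN=33.023 → S = 11500/567 ≈ 20.282 in
Ia = 0.2·(11500/567) = 2300/567 in ≈ 4.056 in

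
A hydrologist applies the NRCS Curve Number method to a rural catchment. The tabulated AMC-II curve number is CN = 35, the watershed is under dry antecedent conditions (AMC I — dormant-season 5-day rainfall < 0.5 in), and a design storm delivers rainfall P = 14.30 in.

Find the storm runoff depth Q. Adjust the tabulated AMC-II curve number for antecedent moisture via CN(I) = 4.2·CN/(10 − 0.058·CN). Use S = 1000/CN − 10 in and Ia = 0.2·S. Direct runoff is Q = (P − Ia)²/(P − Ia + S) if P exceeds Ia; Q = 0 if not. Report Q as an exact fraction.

Q = 4948957/8256990 in ≈ 0.599 in

Dry (AMC I): CN(I) = 4.2·35/(10 − 0.058·35) = 147/(797/100) = 14700/797 ≈ 18.444
S = 1000/(14700/797) − 10 = 6500/147 in ≈ 44.218 in
Ia = 0.2·(6500/147) = 1300/147 in ≈ 8.844 in
Since P=14.300 > Ia=8.844: effective rainfall P−Ia = 8021/1470 in
Q: (8021/1470)² ÷ (73021/1470) = 4948957/8256990 in (≈ 0.599 in)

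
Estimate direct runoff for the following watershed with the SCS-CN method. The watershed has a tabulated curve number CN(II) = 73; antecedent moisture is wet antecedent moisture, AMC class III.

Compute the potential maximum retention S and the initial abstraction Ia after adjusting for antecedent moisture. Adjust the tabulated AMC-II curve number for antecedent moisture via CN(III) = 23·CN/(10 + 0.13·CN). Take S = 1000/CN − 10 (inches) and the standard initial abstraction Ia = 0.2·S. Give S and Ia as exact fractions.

CN(III) from CN(II)=73: (23·73)/(10 + 0.13·73) = 167900/1949 ≈ 86.147
Retention S: 1000/CN − 10 with CN=86.147 → S = 2700/1679 ≈ 1.608 in
Initial abstraction Ia = S/5 = (2700/1679)/5 = 540/1679 ≈ 0.322 in

S = 2700/1679 in ≈ 1.608 in; Ia = 540/1679 in ≈ 0.322 in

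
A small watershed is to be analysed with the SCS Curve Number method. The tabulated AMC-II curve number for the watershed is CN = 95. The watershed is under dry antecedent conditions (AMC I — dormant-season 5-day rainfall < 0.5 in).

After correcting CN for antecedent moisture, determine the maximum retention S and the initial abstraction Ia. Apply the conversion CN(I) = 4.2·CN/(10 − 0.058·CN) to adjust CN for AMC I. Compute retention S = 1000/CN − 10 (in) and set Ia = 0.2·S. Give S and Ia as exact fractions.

CN(I) from CN(II)=95: (4.2·95)/(10 − 0.058·95) = 39900/449 ≈ 88.864
Max retention: S = 1000/(39900/449) − 10 = 500/399 in (≈ 1.253 in)
Ia = 0.2S: 0.2·1.253 = 0.251 in (exactly 100/399)

S = 500/399 in ≈ 1.253 in; Ia = 100/399 in ≈ 0.251 in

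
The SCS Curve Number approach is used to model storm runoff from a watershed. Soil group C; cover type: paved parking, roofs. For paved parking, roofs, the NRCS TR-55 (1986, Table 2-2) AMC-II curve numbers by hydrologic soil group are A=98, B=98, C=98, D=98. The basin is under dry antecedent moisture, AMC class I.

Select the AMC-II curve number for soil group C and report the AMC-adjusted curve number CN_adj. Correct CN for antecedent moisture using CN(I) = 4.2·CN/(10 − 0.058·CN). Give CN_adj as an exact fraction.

CN_adj = 102900/1079 ≈ 95.366

NRCS table: paved parking, roofs, soil group C → CN(II) = 98
CN(I) from CN(II)=98: (4.2·98)/(10 − 0.058·98) = 102900/1079 ≈ 95.366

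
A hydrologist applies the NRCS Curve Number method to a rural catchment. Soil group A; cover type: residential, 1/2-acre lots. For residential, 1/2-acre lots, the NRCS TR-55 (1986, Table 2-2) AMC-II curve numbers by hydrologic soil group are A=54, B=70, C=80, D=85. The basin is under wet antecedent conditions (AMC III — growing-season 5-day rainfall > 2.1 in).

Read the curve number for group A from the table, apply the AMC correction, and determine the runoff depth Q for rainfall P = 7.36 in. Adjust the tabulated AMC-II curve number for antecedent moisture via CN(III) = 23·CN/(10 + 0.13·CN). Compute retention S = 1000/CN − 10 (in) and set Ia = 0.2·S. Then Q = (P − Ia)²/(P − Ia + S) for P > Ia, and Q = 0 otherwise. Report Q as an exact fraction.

Q = 2495378/587925 in ≈ 4.244 in

NRCS table: residential, 1/2-acre lots, soil group A → CN(II) = 54
Adjust CN=54 to AMC III: 23·54/(10 + 0.13·54) → 1242 ÷ (851/50) = 2700/37 ≈ 72.973
Max retention: S = 1000/(2700/37) − 10 = 100/27 in (≈ 3.704 in)
Ia = 0.2·(100/27) = 20/27 in ≈ 0.741 in
P − Ia = 7.360 − 0.741 = 4468/675 ≈ 6.619 in (> 0, runoff occurs)
Q: (4468/675)² ÷ (6968/675) = 2495378/587925 in (≈ 4.244 in)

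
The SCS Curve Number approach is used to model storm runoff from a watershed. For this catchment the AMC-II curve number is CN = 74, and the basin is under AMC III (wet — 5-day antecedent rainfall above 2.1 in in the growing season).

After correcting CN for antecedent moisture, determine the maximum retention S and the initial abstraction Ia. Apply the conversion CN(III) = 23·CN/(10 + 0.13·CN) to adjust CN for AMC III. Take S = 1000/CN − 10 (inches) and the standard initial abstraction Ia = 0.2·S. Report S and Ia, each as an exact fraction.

S = 1300/851 in ≈ 1.528 in; Ia = 260/851 in ≈ 0.306 in

Adjust CN=74 to AMC III: 23·74/(10 + 0.13·74) → 1702 ÷ (981/50) = 85100/981 ≈ 86.748
Max retention: S = 1000/(85100/981) − 10 = 1300/851 in (≈ 1.528 in)
Ia = 0.2·(1300/851) = 260/851 in ≈ 0.306 in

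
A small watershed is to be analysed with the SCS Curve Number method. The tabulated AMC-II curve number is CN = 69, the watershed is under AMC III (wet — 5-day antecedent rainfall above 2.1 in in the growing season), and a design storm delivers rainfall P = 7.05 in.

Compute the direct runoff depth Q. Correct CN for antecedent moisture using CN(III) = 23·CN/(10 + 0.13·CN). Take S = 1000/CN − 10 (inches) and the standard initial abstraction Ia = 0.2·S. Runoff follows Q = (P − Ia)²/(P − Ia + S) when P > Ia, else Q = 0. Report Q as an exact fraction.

Q = 44676008689/8676668580 in ≈ 5.149 in

CN(III) from CN(II)=69: (23·69)/(10 + 0.13·69) = 158700/1897 ≈ 83.658
Retention S: 1000/CN − 10 with CN=83.658 → S = 3100/1587 ≈ 1.953 in
Ia = 0.2S: 0.2·1.953 = 0.391 in (exactly 620/1587)
Since P=7.050 > Ia=0.391: effective rainfall P−Ia = 211367/31740 in
Q: (211367/31740)² ÷ (273367/31740) = 44676008689/8676668580 in (≈ 5.149 in)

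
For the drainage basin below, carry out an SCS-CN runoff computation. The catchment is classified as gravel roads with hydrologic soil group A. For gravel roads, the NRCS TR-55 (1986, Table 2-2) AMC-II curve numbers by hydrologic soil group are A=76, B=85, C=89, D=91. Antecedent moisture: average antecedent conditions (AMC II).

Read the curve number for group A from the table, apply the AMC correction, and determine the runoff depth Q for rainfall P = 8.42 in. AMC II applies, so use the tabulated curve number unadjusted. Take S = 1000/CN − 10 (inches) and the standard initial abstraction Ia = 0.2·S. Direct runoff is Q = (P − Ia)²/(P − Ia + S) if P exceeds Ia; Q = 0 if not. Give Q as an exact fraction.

Q = 54745201/9879050 in ≈ 5.542 in

NRCS table: gravel roads, soil group A → CN(II) = 76
Average conditions: CN = 76 (no AMC adjustment).
Max retention: S = 1000/76 − 10 = 60/19 in (≈ 3.158 in)
Ia = 0.2S: 0.2·3.158 = 0.632 in (exactly 12/19)
Excess rainfall: 8.420 − 0.632 = 7.788 in; P > Ia so Q > 0
Runoff Q = (P−Ia)²/(P−Ia+S) = (7.788)²/(7.788+3.158) = 54745201/9879050 ≈ 5.542 in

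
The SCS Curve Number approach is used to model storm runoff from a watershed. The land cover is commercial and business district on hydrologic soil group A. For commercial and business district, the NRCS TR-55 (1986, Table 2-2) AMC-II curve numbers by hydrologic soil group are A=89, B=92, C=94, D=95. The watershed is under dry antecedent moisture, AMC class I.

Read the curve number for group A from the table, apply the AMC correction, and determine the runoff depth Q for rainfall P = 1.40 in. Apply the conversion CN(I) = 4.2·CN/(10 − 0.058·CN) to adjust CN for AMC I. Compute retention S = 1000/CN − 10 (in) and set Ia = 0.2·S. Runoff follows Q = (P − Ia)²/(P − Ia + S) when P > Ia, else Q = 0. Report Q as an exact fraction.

NRCS table: commercial and business district, soil group A → CN(II) = 89
Adjust CN=89 to AMC I: 4.2·89/(10 − 0.058·89) → (1869/5) ÷ (2419/500) = 186900/2419 ≈ 77.263
Max retention: S = 1000/(186900/2419) − 10 = 5500/1869 in (≈ 2.943 in)
Ia = 0.2S: 0.2·2.943 = 0.589 in (exactly 1100/1869)
P − Ia = 1.400 − 0.589 = 7583/9345 ≈ 0.811 in (> 0, runoff occurs)
Q: (7583/9345)² ÷ (35083/9345) = 57501889/327850635 in (≈ 0.175 in)

Q = 57501889/327850635 in ≈ 0.175 in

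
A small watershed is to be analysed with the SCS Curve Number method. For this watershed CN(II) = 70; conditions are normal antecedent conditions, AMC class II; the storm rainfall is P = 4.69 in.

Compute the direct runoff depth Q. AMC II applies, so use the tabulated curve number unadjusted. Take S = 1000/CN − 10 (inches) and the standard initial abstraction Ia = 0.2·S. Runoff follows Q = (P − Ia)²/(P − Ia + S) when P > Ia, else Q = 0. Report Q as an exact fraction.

AMC II — tabulated CN = 70 applies directly.
Retention S: 1000/CN − 10 with CN=70.000 → S = 30/7 ≈ 4.286 in
Ia = 0.2·(30/7) = 6/7 in ≈ 0.857 in
P − Ia = 4.690 − 0.857 = 2683/700 ≈ 3.833 in (> 0, runoff occurs)
Runoff Q = (P−Ia)²/(P−Ia+S) = (3.833)²/(3.833+4.286) = 7198489/3978100 ≈ 1.810 in

Q = 7198489/3978100 in ≈ 1.810 in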